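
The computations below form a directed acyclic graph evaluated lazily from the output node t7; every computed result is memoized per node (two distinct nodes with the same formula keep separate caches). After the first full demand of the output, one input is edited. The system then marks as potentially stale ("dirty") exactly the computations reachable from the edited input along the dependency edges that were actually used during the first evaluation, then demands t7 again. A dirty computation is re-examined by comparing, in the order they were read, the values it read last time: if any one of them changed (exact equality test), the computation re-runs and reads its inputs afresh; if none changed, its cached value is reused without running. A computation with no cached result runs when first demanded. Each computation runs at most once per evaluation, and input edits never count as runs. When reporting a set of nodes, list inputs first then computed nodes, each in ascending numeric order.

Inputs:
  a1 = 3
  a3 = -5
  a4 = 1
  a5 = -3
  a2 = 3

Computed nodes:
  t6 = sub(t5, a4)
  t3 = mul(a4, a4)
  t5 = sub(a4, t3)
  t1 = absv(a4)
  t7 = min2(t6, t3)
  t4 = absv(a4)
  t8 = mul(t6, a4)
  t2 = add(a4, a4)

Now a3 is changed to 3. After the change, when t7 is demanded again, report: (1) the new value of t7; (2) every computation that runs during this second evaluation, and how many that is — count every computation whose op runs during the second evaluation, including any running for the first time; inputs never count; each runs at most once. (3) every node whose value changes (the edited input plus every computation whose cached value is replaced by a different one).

Demanding t7 again yields -1.
0 computations run: none.
The nodes whose values change: a3.
Note the shortcut — nothing in the graph depends on a3 at all, so no recomputation happens.

First demand of the output computes:
  t3 = mul(1, 1) = 1
  t5 = sub(1, 1) = 0
  t6 = sub(0, 1) = -1
  t7 = min2(-1, 1) = -1

After the edit, cleaning proceeds:
  no node depends on a3 at all; the second demand re-runs nothing.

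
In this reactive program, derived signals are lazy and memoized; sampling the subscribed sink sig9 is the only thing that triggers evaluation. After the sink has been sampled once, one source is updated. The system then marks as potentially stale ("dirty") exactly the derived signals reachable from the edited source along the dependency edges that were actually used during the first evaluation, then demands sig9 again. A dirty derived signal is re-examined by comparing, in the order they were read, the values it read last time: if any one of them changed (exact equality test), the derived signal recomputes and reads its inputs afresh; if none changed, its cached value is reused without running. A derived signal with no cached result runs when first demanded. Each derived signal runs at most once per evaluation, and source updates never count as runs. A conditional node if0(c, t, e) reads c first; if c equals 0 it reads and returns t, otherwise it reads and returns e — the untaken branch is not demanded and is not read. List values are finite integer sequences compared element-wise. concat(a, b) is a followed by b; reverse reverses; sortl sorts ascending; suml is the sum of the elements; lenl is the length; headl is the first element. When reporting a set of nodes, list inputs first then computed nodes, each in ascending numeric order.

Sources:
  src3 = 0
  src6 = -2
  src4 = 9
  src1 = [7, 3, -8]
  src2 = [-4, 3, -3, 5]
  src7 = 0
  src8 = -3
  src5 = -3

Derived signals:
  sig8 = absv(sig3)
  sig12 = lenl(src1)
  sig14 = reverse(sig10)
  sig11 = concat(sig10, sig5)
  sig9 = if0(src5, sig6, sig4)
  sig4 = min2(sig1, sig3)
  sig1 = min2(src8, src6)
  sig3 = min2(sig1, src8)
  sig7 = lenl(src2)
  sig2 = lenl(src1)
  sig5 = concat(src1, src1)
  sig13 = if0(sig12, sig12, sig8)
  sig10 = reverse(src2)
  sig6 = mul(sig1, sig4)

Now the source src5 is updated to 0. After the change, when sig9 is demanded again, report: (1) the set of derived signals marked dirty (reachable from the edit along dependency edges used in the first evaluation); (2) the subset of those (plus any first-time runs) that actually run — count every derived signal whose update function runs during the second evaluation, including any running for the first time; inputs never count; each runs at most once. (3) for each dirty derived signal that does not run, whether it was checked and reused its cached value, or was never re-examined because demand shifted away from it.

First demand of the output computes:
  sig1 = min2(-3, -2) = -3
  sig3 = min2(-3, -3) = -3
  sig4 = min2(-3, -3) = -3
  sig9 = if0(src5=-3 -> else branch sig4) = -3

After the edit, cleaning proceeds:
  sig6: had never run; runs now, result 9.
  sig9: a read changed (src5 -3->0) — executes, giving 9.

Note the branch switch — sig6 had no cache and runs now for the first time.

The edit dirties: sig9.
2 derived signals run: sig6, sig9.
No dirty derived signal escaped a run.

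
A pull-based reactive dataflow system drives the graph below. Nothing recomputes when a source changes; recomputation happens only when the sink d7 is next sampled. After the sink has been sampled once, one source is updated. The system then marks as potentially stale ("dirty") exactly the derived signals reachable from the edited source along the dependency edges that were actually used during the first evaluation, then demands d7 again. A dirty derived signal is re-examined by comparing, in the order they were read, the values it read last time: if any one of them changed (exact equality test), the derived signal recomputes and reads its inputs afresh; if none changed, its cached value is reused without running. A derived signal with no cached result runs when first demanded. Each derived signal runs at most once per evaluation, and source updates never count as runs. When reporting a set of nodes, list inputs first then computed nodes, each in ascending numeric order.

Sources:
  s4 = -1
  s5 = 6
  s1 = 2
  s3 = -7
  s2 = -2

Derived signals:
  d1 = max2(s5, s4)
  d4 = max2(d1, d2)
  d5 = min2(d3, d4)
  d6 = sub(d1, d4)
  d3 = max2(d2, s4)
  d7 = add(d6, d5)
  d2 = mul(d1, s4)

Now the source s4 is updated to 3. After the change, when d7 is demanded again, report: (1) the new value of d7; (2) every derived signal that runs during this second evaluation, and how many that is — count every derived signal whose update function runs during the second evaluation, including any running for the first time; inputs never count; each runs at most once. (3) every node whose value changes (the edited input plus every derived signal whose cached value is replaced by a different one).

First evaluation (everything demanded from the output):
  d1 = max2(6, -1) = 6
  d2 = mul(6, -1) = -6
  d3 = max2(-6, -1) = -1
  d4 = max2(6, -6) = 6
  d5 = min2(-1, 6) = -1
  d6 = sub(6, 6) = 0
  d7 = add(0, -1) = -1

Propagation after the edit:
  d1: runs — s4 -1->3; result 6 (same value as before).
  d2: runs — s4 -1->3; result 18.
  d3: runs — d2 -6->18; s4 -1->3; result 18.
  d4: runs — d2 -6->18; result 18.
  d5: runs — d3 -1->18; d4 6->18; result 18.
  d6: runs — d4 6->18; result -12.
  d7: runs — d6 0->-12; d5 -1->18; result 6.

New value of d7: 6.
Derived signals that run: d1, d2, d3, d4, d5, d6, d7 — 7 in total.
Values that change: s4, d2, d3, d4, d5, d6, d7.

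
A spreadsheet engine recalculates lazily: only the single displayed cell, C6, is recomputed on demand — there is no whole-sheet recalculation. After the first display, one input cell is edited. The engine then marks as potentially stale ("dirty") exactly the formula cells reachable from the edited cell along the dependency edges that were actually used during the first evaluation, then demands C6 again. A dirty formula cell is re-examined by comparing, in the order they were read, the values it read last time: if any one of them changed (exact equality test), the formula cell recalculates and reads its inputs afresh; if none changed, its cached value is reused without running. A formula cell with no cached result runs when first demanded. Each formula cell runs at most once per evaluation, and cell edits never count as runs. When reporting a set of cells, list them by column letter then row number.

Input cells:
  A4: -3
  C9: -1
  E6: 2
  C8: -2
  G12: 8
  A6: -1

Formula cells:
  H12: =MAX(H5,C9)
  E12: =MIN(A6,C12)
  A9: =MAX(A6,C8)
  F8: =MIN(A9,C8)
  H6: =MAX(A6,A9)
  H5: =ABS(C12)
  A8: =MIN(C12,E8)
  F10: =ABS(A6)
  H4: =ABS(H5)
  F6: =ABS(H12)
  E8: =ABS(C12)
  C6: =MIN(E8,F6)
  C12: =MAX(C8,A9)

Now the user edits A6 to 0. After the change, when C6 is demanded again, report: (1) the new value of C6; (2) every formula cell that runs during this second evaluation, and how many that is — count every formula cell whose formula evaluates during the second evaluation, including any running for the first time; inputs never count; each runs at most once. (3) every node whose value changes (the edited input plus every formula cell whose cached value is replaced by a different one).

New value of C6: 0.
Formula cells that run: A9, C6, C12, E8, F6, H5, H12 — 7 in total.
Values that change: A6, A9, C6, C12, E8, F6, H5, H12.

First evaluation (everything demanded from the output):
  A9 = MAX(-1, -2) = -1
  C12 = MAX(-2, -1) = -1
  E8 = ABS(-1) = 1
  H5 = ABS(-1) = 1
  H12 = MAX(1, -1) = 1
  F6 = ABS(1) = 1
  C6 = MIN(1, 1) = 1

Propagation after the edit:
  A9: runs — A6 -1->0; result 0.
  C12: runs — A9 -1->0; result 0.
  E8: runs — C12 -1->0; result 0.
  H5: runs — C12 -1->0; result 0.
  H12: runs — H5 1->0; result 0.
  F6: runs — H12 1->0; result 0.
  C6: runs — E8 1->0; F6 1->0; result 0.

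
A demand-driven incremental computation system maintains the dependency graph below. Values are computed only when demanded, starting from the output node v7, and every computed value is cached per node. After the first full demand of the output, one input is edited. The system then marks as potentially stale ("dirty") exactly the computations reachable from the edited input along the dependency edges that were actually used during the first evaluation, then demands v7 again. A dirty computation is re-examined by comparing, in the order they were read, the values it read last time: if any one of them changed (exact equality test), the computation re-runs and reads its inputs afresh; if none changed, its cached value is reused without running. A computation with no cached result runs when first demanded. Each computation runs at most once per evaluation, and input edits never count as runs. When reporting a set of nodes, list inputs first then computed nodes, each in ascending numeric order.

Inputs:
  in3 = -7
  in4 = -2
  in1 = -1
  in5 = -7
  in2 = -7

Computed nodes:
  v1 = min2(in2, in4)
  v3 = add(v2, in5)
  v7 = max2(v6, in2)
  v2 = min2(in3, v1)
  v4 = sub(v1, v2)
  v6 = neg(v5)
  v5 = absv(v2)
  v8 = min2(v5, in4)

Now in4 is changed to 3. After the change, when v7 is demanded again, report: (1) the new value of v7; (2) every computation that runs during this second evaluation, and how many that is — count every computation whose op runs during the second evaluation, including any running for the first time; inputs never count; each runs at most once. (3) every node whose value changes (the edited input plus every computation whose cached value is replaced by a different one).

New value of v7: -7.
Computations that run: v1 — 1 in total.
Values that change: in4.
Key observation: the change is absorbed at v1 — it re-runs but produces the same value, and the output's value is unchanged.

First evaluation (everything demanded from the output):
  v1 = min2(-7, -2) = -7
  v2 = min2(-7, -7) = -7
  v5 = absv(-7) = 7
  v6 = neg(7) = -7
  v7 = max2(-7, -7) = -7

Propagation after the edit:
  v1: runs — in4 -2->3; result -7 (same value as before).
  v2: checked — values it read are unchanged (in3 unchanged, v1 unchanged); reused cached -7 without running.
  v5: checked — values it read are unchanged (v2 unchanged); reused cached 7 without running.
  v6: checked — values it read are unchanged (v5 unchanged); reused cached -7 without running.
  v7: checked — values it read are unchanged (v6 unchanged, in2 unchanged); reused cached -7 without running.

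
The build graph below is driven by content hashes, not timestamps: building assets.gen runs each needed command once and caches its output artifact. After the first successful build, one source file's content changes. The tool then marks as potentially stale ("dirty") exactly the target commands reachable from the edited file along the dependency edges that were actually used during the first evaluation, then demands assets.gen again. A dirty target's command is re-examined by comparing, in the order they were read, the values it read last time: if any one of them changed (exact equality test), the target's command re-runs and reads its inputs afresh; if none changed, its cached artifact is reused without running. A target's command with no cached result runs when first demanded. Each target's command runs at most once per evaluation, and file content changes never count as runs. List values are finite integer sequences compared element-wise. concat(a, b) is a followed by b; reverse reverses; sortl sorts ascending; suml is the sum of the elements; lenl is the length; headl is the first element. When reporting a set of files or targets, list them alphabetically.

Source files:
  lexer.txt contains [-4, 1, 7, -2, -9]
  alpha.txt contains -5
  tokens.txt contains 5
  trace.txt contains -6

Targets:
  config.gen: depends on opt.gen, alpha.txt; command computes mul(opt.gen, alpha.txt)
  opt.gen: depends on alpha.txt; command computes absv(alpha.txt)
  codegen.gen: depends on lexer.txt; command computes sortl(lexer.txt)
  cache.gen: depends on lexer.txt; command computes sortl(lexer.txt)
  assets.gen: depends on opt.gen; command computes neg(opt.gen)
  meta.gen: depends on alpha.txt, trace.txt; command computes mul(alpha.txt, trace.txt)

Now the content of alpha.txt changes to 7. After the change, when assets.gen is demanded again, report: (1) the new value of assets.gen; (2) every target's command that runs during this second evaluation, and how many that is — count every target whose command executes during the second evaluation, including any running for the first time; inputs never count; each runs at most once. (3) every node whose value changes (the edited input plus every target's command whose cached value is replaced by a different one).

assets.gen now evaluates to -7.
Run set: assets.gen, opt.gen (2 run).
Changed values: alpha.txt, assets.gen, opt.gen.

Initial pass — values computed on the first demand:
  opt.gen = absv(-5) = 5
  assets.gen = neg(5) = -5

Second demand — change propagation:
  opt.gen: re-runs because alpha.txt -5->7; new result 7.
  assets.gen: re-runs because opt.gen 5->7; new result -7.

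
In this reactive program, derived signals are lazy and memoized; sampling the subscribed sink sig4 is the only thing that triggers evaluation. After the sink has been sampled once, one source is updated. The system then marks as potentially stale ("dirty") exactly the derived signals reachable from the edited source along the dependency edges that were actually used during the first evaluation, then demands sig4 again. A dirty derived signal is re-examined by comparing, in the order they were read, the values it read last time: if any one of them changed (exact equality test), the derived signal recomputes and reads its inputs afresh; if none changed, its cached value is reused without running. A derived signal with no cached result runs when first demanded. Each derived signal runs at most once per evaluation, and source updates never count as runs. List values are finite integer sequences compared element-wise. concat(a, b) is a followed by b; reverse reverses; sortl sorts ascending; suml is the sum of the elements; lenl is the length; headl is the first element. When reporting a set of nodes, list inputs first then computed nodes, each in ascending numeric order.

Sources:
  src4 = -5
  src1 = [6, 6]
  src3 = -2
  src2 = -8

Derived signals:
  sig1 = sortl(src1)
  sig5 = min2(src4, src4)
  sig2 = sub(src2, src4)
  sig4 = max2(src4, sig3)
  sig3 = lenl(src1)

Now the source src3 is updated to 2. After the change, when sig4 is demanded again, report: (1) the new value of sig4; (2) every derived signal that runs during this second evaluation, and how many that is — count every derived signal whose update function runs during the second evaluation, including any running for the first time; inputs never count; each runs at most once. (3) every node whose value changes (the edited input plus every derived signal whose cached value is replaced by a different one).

Demanding sig4 again yields 2.
0 derived signals run: none.
The nodes whose values change: src3.
Note the shortcut — nothing in the graph depends on src3 at all, so no recomputation happens.

First demand of the output computes:
  sig3 = lenl([6, 6]) = 2
  sig4 = max2(-5, 2) = 2

After the edit, cleaning proceeds:
  no node depends on src3 at all; the second demand re-runs nothing.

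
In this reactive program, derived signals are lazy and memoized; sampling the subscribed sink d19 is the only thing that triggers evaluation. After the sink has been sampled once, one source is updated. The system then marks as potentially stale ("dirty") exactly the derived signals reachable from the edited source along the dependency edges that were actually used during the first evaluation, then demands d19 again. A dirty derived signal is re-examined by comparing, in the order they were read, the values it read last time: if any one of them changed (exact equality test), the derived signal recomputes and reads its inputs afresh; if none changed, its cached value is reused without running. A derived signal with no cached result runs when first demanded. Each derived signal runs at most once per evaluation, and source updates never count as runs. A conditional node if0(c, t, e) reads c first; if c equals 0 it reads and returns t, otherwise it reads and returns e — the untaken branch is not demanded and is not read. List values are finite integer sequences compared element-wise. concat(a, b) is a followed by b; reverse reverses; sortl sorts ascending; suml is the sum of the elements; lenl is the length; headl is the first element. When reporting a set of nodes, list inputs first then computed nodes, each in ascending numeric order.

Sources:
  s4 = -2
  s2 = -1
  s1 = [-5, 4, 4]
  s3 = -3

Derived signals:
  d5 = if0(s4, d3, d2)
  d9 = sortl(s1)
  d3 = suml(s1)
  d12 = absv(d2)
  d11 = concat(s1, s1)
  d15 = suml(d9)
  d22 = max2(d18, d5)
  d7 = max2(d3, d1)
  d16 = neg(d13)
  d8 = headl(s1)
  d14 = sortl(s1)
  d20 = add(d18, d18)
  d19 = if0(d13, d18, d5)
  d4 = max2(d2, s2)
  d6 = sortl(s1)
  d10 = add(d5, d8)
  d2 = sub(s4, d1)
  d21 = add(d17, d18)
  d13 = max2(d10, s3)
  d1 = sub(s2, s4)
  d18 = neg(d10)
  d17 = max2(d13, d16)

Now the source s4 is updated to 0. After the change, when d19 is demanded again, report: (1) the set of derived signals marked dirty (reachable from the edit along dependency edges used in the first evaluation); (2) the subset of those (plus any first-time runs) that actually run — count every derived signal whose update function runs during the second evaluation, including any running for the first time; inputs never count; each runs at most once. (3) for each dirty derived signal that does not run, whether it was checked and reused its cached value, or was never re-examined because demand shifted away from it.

The edit dirties: d1, d2, d5, d10, d13, d19.
5 derived signals run: d3, d5, d10, d13, d19.
Unvisited dirty nodes (no longer demanded): d1, d2.
Note the branch switch — demand abandons d1, d2, which are never re-examined.

First demand of the output computes:
  d1 = sub(-1, -2) = 1
  d2 = sub(-2, 1) = -3
  d5 = if0(s4=-2 -> else branch d2) = -3
  d8 = headl([-5, 4, 4]) = -5
  d10 = add(-3, -5) = -8
  d13 = max2(-8, -3) = -3
  d19 = if0(d13=-3 -> else branch d5) = -3

After the edit, cleaning proceeds:
  d1: stays stale; no demand reaches it after the flip.
  d2: stays stale; no demand reaches it after the flip.
  d3: had never run; runs now, result 3.
  d5: a read changed (s4 -2->0) — executes, giving 3.
  d10: a read changed (d5 -3->3) — executes, giving -2.
  d13: a read changed (d10 -8->-2) — executes, giving -2.
  d19: a read changed (d13 -3->-2; d5 -3->3) — executes, giving 3.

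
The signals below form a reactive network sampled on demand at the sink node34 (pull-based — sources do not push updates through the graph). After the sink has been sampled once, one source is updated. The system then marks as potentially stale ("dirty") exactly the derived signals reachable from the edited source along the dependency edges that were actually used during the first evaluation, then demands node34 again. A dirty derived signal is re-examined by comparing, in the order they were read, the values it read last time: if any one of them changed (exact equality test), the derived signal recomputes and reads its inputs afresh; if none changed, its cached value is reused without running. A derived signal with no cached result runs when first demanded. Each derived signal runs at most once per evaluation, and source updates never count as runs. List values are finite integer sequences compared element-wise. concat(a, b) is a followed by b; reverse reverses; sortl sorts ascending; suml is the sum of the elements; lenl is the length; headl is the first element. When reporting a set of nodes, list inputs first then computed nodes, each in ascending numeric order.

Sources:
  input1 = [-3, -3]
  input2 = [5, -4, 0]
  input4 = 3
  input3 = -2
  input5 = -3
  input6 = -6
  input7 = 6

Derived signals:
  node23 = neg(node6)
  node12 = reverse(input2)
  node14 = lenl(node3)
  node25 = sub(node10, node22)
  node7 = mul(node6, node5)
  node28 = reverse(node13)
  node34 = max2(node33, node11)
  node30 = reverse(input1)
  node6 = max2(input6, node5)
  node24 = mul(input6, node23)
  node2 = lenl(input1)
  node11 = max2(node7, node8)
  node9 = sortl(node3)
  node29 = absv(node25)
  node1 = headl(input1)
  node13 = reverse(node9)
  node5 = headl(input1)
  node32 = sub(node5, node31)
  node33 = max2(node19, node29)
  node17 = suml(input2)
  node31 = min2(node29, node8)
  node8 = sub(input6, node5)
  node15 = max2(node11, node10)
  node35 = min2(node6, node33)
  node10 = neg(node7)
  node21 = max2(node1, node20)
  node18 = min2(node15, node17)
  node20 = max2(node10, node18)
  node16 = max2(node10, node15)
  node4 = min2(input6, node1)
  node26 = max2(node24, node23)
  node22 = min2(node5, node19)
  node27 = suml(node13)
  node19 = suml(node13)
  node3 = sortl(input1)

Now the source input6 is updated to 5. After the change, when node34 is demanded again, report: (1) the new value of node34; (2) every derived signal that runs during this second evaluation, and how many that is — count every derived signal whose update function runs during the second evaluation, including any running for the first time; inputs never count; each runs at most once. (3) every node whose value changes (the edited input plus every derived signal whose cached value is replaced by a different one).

node34 now evaluates to 21.
Run set: node6, node7, node8, node10, node11, node25, node29, node33, node34 (9 run).
Changed values: input6, node6, node7, node8, node10, node11, node25, node29, node33, node34.

Initial pass — values computed on the first demand:
  node3 = sortl([-3, -3]) = [-3, -3]
  node5 = headl([-3, -3]) = -3
  node6 = max2(-6, -3) = -3
  node7 = mul(-3, -3) = 9
  node8 = sub(-6, -3) = -3
  node9 = sortl([-3, -3]) = [-3, -3]
  node10 = neg(9) = -9
  node11 = max2(9, -3) = 9
  node13 = reverse([-3, -3]) = [-3, -3]
  node19 = suml([-3, -3]) = -6
  node22 = min2(-3, -6) = -6
  node25 = sub(-9, -6) = -3
  node29 = absv(-3) = 3
  node33 = max2(-6, 3) = 3
  node34 = max2(3, 9) = 9

Second demand — change propagation:
  node6: re-runs because input6 -6->5; new result 5.
  node7: re-runs because node6 -3->5; new result -15.
  node8: re-runs because input6 -6->5; new result 8.
  node10: re-runs because node7 9->-15; new result 15.
  node11: re-runs because node7 9->-15; node8 -3->8; new result 8.
  node25: re-runs because node10 -9->15; new result 21.
  node29: re-runs because node25 -3->21; new result 21.
  node33: re-runs because node29 3->21; new result 21.
  node34: re-runs because node33 3->21; node11 9->8; new result 21.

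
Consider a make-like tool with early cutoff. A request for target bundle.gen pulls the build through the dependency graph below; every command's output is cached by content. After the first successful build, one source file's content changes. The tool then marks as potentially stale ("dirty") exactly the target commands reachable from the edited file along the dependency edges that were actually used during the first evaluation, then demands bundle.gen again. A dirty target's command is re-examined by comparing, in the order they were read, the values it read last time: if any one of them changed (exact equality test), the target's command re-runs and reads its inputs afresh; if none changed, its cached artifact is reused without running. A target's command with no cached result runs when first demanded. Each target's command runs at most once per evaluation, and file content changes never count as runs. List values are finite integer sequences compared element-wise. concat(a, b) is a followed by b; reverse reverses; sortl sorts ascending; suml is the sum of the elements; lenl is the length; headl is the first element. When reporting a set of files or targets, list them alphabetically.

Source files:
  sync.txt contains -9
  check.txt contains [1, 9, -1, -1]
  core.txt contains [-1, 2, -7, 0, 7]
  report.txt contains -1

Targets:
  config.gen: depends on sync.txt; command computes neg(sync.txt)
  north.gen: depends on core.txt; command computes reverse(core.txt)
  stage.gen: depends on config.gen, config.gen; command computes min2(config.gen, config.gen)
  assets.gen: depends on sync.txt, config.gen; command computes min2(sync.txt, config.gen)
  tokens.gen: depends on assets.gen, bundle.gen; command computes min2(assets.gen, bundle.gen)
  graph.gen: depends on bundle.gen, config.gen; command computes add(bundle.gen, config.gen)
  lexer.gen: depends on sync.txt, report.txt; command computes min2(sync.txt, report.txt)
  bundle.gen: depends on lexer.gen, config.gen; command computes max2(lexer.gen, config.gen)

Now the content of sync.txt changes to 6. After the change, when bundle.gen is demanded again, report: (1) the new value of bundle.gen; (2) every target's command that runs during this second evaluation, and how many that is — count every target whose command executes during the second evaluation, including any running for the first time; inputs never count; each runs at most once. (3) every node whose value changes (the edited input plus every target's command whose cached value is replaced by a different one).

First demand of the output computes:
  config.gen = neg(-9) = 9
  lexer.gen = min2(-9, -1) = -9
  bundle.gen = max2(-9, 9) = 9

After the edit, cleaning proceeds:
  config.gen: a read changed (sync.txt -9->6) — executes, giving -6.
  lexer.gen: a read changed (sync.txt -9->6) — executes, giving -1.
  bundle.gen: a read changed (lexer.gen -9->-1; config.gen 9->-6) — executes, giving -1.

Demanding bundle.gen again yields -1.
3 target commands run: bundle.gen, config.gen, lexer.gen.
The nodes whose values change: bundle.gen, config.gen, lexer.gen, sync.txt.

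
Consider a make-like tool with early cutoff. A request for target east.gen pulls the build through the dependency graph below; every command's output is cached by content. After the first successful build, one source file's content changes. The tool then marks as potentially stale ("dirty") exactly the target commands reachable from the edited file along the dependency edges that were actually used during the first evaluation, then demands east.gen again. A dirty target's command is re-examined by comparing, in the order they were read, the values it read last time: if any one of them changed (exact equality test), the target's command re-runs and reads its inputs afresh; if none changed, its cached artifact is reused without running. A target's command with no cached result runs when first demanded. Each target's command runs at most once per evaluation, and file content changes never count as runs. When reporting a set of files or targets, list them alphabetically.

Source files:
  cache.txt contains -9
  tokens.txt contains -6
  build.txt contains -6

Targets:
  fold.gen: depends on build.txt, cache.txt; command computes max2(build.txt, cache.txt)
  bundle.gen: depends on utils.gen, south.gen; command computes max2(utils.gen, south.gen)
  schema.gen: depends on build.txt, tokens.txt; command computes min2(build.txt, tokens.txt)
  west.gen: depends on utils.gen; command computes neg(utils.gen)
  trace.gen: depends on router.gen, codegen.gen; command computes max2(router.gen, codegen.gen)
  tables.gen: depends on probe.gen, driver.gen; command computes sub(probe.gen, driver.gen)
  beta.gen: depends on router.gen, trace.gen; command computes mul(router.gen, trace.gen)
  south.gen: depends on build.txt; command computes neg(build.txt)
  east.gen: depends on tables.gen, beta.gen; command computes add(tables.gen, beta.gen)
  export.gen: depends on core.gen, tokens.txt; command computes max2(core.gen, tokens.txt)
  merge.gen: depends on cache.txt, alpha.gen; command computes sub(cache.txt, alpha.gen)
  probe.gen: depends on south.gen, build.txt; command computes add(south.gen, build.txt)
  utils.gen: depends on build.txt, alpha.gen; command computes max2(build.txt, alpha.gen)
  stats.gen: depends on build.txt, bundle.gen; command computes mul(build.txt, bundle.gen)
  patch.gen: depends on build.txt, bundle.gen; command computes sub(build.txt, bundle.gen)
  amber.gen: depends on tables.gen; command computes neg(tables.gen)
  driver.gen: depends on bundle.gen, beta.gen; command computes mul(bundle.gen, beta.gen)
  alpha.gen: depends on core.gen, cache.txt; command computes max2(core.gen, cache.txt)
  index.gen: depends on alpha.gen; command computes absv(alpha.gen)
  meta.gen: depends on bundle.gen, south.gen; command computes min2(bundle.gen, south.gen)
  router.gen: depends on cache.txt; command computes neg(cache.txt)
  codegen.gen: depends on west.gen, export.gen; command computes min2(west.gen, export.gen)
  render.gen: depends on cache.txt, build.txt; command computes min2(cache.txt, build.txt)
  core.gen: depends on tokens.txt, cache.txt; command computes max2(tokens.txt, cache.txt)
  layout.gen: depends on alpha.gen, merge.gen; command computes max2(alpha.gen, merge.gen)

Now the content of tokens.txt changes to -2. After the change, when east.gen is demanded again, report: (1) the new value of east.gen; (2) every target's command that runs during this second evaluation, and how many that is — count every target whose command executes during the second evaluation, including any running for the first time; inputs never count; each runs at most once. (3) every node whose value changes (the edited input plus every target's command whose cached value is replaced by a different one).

Demanding east.gen again yields -405.
8 target commands run: alpha.gen, bundle.gen, codegen.gen, core.gen, export.gen, trace.gen, utils.gen, west.gen.
The nodes whose values change: alpha.gen, codegen.gen, core.gen, export.gen, tokens.txt, utils.gen, west.gen.
Note where the cutoff bites: beta.gen is checked, finds nothing changed, and keeps its cache.

First demand of the output computes:
  core.gen = max2(-6, -9) = -6
  alpha.gen = max2(-6, -9) = -6
  export.gen = max2(-6, -6) = -6
  router.gen = neg(-9) = 9
  south.gen = neg(-6) = 6
  probe.gen = add(6, -6) = 0
  utils.gen = max2(-6, -6) = -6
  bundle.gen = max2(-6, 6) = 6
  west.gen = neg(-6) = 6
  codegen.gen = min2(6, -6) = -6
  trace.gen = max2(9, -6) = 9
  beta.gen = mul(9, 9) = 81
  driver.gen = mul(6, 81) = 486
  tables.gen = sub(0, 486) = -486
  east.gen = add(-486, 81) = -405

After the edit, cleaning proceeds:
  core.gen: a read changed (tokens.txt -6->-2) — executes, giving -2.
  alpha.gen: a read changed (core.gen -6->-2) — executes, giving -2.
  export.gen: a read changed (core.gen -6->-2; tokens.txt -6->-2) — executes, giving -2.
  utils.gen: a read changed (alpha.gen -6->-2) — executes, giving -2.
  bundle.gen: a read changed (utils.gen -6->-2) — executes, giving 6 — identical to its old value.
  west.gen: a read changed (utils.gen -6->-2) — executes, giving 2.
  codegen.gen: a read changed (west.gen 6->2; export.gen -6->-2) — executes, giving -2.
  trace.gen: a read changed (codegen.gen -6->-2) — executes, giving 9 — identical to its old value.
  beta.gen: dirty, but its reads are unchanged (router.gen unchanged, trace.gen unchanged); cached 81 stands.
  driver.gen: dirty, but its reads are unchanged (bundle.gen unchanged, beta.gen unchanged); cached 486 stands.
  tables.gen: dirty, but its reads are unchanged (probe.gen unchanged, driver.gen unchanged); cached -486 stands.
  east.gen: dirty, but its reads are unchanged (tables.gen unchanged, beta.gen unchanged); cached -405 stands.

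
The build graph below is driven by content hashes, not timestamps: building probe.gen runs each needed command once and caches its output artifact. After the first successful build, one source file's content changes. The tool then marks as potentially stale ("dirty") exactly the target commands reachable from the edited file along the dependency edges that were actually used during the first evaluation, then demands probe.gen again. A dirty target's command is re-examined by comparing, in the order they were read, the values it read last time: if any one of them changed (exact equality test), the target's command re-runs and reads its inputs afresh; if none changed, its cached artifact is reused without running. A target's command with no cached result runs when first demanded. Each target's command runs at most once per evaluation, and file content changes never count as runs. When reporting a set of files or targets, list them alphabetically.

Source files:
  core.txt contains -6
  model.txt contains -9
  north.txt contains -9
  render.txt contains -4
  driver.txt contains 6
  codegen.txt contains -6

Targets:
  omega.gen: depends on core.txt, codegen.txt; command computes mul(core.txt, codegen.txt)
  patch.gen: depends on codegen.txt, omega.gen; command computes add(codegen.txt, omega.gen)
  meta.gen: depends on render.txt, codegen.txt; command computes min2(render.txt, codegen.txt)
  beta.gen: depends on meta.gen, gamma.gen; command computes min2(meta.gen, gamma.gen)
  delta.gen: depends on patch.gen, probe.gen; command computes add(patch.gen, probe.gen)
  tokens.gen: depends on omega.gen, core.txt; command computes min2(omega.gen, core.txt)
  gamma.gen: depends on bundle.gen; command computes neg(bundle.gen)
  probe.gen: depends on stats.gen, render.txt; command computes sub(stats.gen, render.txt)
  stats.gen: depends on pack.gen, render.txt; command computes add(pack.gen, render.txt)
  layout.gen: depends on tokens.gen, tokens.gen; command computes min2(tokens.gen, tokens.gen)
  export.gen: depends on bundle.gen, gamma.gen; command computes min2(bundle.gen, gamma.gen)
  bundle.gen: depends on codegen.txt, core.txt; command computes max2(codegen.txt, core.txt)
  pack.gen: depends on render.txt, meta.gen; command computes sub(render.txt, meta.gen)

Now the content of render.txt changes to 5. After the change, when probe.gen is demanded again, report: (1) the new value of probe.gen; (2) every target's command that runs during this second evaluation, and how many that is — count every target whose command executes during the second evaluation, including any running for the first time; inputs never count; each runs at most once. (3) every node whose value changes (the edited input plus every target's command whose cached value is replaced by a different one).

Initial pass — values computed on the first demand:
  meta.gen = min2(-4, -6) = -6
  pack.gen = sub(-4, -6) = 2
  stats.gen = add(2, -4) = -2
  probe.gen = sub(-2, -4) = 2

Second demand — change propagation:
  meta.gen: re-runs because render.txt -4->5; new result -6 (unchanged).
  pack.gen: re-runs because render.txt -4->5; new result 11.
  stats.gen: re-runs because pack.gen 2->11; render.txt -4->5; new result 16.
  probe.gen: re-runs because stats.gen -2->16; render.txt -4->5; new result 11.

probe.gen now evaluates to 11.
Run set: meta.gen, pack.gen, probe.gen, stats.gen (4 run).
Changed values: pack.gen, probe.gen, render.txt, stats.gen.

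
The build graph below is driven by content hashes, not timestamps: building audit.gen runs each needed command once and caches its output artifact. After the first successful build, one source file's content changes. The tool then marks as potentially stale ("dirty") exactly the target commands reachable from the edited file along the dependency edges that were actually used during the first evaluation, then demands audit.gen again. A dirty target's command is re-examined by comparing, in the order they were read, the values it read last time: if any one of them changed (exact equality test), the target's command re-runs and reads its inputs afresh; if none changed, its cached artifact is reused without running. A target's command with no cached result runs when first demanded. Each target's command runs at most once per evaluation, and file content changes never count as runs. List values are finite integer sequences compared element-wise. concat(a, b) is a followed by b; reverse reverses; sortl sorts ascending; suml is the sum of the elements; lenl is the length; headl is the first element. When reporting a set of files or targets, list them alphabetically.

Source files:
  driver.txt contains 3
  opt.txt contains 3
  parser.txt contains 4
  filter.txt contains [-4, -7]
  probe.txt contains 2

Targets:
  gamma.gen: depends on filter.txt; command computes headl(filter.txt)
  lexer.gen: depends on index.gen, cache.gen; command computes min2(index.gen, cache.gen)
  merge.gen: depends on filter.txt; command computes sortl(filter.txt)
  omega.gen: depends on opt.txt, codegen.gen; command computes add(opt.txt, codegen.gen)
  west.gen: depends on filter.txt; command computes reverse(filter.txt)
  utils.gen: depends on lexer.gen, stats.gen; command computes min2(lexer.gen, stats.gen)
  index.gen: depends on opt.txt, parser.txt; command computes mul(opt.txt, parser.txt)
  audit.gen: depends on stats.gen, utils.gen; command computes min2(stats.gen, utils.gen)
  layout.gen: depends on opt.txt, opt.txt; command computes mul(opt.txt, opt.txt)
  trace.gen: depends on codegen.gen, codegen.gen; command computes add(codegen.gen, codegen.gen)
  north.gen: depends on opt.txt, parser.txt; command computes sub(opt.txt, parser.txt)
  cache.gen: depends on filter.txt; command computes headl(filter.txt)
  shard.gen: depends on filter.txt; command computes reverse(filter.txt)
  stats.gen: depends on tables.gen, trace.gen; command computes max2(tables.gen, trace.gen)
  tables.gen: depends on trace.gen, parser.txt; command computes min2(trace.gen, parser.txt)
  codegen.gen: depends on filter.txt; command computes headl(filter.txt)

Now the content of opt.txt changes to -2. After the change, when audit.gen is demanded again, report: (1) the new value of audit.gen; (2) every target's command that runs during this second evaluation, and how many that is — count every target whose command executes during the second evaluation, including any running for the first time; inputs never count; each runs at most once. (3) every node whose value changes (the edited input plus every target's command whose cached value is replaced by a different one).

Initial pass — values computed on the first demand:
  cache.gen = headl([-4, -7]) = -4
  codegen.gen = headl([-4, -7]) = -4
  index.gen = mul(3, 4) = 12
  lexer.gen = min2(12, -4) = -4
  trace.gen = add(-4, -4) = -8
  tables.gen = min2(-8, 4) = -8
  stats.gen = max2(-8, -8) = -8
  utils.gen = min2(-4, -8) = -8
  audit.gen = min2(-8, -8) = -8

Second demand — change propagation:
  index.gen: re-runs because opt.txt 3->-2; new result -8.
  lexer.gen: re-runs because index.gen 12->-8; new result -8.
  utils.gen: re-runs because lexer.gen -4->-8; new result -8 (unchanged).
  audit.gen: re-examined; everything it read last time is the same (stats.gen unchanged, utils.gen unchanged) — cache -8 kept, no run.

The important point: utils.gen recomputes to an identical value, and the output ends up unchanged.

audit.gen now evaluates to -8.
Run set: index.gen, lexer.gen, utils.gen (3 run).
Changed values: index.gen, lexer.gen, opt.txt.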